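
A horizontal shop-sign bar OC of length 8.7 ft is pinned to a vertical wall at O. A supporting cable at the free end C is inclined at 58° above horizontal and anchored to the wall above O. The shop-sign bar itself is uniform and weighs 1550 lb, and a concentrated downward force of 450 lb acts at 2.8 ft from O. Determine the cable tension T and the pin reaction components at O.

T = 1085 lb, O_x = 574.8 lb, O_y = 1080 lb

ΣM about O: T·sin58°·8.7 − 1550·4.35 − 450·2.8 = 0 → T = 8002.5/(8.7·0.848048) = 1084.64 ≈ 1085 lb.
ΣF_x = 0: O_x − T·cos58° = 0 → O_x = 1084.64 × 0.529919 = 574.8 lb.
ΣF_y = 0: O_y + T·sin58° − 1550 − 450 = 0 → O_y = 2000 − 1084.64 × 0.848048 = 1080 lb.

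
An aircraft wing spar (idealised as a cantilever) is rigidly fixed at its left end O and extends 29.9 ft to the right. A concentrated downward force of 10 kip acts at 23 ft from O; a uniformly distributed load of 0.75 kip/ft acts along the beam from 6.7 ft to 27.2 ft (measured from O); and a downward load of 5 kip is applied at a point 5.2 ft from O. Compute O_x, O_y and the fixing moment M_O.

O_x = 0, O_y = 30.38 kip, M_O = 516.6 kip·ft

Resultant of the distributed load: 0.75 × 20.5 = 15.375 kip at 16.95 ft from O.
ΣF_x = 0: O_x = 0.
ΣF_y = 0: O_y − 10 − 0.75·20.5 − 5 = 0 → O_y = 30.38 kip.
ΣM about O: M_O − 10·23 − (0.75·20.5)·16.95 − 5·5.2 = 0 → M_O = 516.6 kip·ft.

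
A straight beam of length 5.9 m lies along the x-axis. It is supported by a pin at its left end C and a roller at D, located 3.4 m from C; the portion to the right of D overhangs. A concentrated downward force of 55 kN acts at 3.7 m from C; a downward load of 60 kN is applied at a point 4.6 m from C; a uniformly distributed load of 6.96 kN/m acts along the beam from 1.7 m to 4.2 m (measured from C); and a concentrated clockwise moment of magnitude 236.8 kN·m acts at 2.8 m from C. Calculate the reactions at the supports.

C_x = 0, C_y = -93.37 kN, D_y = 225.8 kN

Resultant of the distributed load: 6.96 × 2.5 = 17.4 kN at 2.95 m from C.
Moments about C: D_y·3.4 − 55·3.7 − 60·4.6 − (6.96·2.5)·2.95 − 236.8 = 0 → D_y = 767.63/3.4 = 225.774 ≈ 225.8 kN.
ΣF_y = 0: C_y + 225.774 − 55 − 60 − 6.96·2.5 = 0 → C_y = -93.37 kN.
ΣF_x = 0: no horizontal applied forces, so C_x = 0.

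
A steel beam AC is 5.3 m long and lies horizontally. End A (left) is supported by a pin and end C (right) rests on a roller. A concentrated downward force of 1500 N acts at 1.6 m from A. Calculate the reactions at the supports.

A_x = 0, A_y = 1047 N, C_y = 452.8 N

Moments about A: C_y·5.3 − 1500·1.6 = 0 → C_y = 2400/5.3 = 452.83 ≈ 452.8 N.
ΣF_y = 0: A_y + 452.83 − 1500 = 0 → A_y = 1047 N.
ΣF_x = 0: no horizontal applied forces, so A_x = 0.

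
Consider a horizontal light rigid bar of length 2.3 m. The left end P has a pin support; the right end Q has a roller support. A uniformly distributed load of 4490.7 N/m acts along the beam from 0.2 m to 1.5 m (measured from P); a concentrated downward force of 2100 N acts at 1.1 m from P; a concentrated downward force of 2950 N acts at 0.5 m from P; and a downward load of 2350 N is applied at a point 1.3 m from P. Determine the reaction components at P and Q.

P_x = 0, P_y = 8107 N, Q_y = 5131 N

Resultant of the distributed load: 4490.7 × 1.3 = 5837.91 N at 0.85 m from P.
Moments about P: Q_y·2.3 − (4490.7·1.3)·0.85 − 2100·1.1 − 2950·0.5 − 2350·1.3 = 0 → Q_y = 11802.2235/2.3 = 5131.4 ≈ 5131 N.
ΣF_y = 0: P_y + 5131.4 − 4490.7·1.3 − 2100 − 2950 − 2350 = 0 → P_y = 8107 N.
ΣF_x = 0: no horizontal applied forces, so P_x = 0.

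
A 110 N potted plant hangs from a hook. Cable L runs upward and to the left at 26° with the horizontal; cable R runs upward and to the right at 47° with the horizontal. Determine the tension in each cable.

ΣF_x = 0: −T_L·cos26° + T_R·cos47° = 0 → T_R = 1.31788·T_L.
ΣF_y = 0: T_L·sin26° + T_R·sin47° = 110.
Substitute: T_L·(0.438371 + 1.31788·0.731354) = 110 → T_L = 78.4477 ≈ 78.45 N.
Then T_R = 1.31788 × 78.4477 = 103.4 N.

T_L = 78.45 N, T_R = 103.4 N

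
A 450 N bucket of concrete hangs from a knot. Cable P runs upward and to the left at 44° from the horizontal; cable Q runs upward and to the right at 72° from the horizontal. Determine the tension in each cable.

ΣF_x = 0: −T_P·cos44° + T_Q·cos72° = 0 → T_Q = 2.32783·T_P.
ΣF_y = 0: T_P·sin44° + T_Q·sin72° = 450.
Substitute: T_P·(0.694658 + 2.32783·0.951057) = 450 → T_P = 154.716 ≈ 154.7 N.
Then T_Q = 2.32783 × 154.716 = 360.2 N.

T_P = 154.7 N, T_Q = 360.2 N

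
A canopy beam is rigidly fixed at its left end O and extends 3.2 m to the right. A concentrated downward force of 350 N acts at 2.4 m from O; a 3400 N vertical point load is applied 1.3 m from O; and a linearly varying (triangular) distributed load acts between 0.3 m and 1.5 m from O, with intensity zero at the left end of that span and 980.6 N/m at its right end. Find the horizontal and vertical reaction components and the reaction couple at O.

O_x = 0, O_y = 4338 N, M_O = 5907 N·m

Resultant of the triangular load: ½ × 980.6 × 1.2 = 588.36 N, acting at 1.1 m from O (one-third of the span from the peak).
ΣF_x = 0: O_x = 0.
ΣF_y = 0: O_y − 350 − 3400 − ½·980.6·1.2 = 0 → O_y = 4338 N.
ΣM about O: M_O − 350·2.4 − 3400·1.3 − (½·980.6·1.2)·1.1 = 0 → M_O = 5907 N·m.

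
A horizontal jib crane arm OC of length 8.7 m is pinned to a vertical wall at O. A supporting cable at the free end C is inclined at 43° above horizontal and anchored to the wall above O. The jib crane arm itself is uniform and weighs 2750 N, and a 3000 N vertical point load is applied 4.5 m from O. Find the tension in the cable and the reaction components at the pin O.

T = 4291 N, O_x = 3139 N, O_y = 2823 N

ΣM about O: T·sin43°·8.7 − 2750·4.35 − 3000·4.5 = 0 → T = 25462.5/(8.7·0.681998) = 4291.4 ≈ 4291 N.
ΣF_x = 0: O_x − T·cos43° = 0 → O_x = 4291.4 × 0.731354 = 3139 N.
ΣF_y = 0: O_y + T·sin43° − 2750 − 3000 = 0 → O_y = 5750 − 4291.4 × 0.681998 = 2823 N.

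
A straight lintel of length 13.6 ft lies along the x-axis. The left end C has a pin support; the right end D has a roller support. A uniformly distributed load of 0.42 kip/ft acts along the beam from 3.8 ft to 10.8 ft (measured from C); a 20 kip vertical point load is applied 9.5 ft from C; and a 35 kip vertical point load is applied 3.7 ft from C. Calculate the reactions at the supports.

Resultant of the distributed load: 0.42 × 7 = 2.94 kip at 7.3 ft from C.
Taking moments about C: D_y·13.6 − (0.42·7)·7.3 − 20·9.5 − 35·3.7 = 0 → D_y = 340.962/13.6 = 25.0707 ≈ 25.07 kip.
ΣF_y = 0: C_y + 25.0707 − 0.42·7 − 20 − 35 = 0 → C_y = 32.87 kip.
ΣF_x = 0: no horizontal applied forces, so C_x = 0.

C_x = 0, C_y = 32.87 kip, D_y = 25.07 kip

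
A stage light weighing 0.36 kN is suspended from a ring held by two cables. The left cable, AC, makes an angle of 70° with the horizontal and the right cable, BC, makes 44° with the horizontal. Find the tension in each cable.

ΣF_x = 0: −T_AC·cos70° + T_BC·cos44° = 0 → T_BC = 0.475464·T_AC.
ΣF_y = 0: T_AC·sin70° + T_BC·sin44° = 0.36.
Substitute: T_AC·(0.939693 + 0.475464·0.694658) = 0.36 → T_AC = 0.28347 ≈ 0.2835 kN.
Then T_BC = 0.475464 × 0.28347 = 0.1348 kN.

T_AC = 0.2835 kN, T_BC = 0.1348 kN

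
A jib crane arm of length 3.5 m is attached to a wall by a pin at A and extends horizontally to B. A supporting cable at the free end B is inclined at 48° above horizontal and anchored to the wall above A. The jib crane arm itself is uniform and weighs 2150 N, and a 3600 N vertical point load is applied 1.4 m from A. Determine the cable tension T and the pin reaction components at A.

ΣM about A: T·sin48°·3.5 − 2150·1.75 − 3600·1.4 = 0 → T = 8802.5/(3.5·0.743145) = 3384.27 ≈ 3384 N.
ΣF_x = 0: A_x − T·cos48° = 0 → A_x = 3384.27 × 0.669131 = 2265 N.
ΣF_y = 0: A_y + T·sin48° − 2150 − 3600 = 0 → A_y = 5750 − 3384.27 × 0.743145 = 3235 N.

T = 3384 N, A_x = 2265 N, A_y = 3235 N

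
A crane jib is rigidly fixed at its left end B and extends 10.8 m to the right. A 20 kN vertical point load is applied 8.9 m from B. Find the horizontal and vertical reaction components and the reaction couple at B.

B_x = 0, B_y = 20.00 kN, M_B = 178.0 kN·m

ΣF_x = 0: B_x = 0.
ΣF_y = 0: B_y − 20 = 0 → B_y = 20.00 kN.
ΣM about B: M_B − 20·8.9 = 0 → M_B = 178.0 kN·m.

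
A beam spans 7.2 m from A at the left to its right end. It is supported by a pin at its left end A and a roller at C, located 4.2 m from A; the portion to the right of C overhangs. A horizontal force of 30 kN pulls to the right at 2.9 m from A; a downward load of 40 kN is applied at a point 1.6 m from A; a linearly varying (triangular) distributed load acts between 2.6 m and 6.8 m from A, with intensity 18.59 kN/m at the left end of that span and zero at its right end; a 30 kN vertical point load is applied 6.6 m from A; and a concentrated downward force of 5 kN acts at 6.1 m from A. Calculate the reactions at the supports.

A_x = -30.00 kN, A_y = 7.216 kN, C_y = 106.8 kN

Resultant of the triangular load: ½ × 18.59 × 4.2 = 39.039 kN, acting at 4 m from A (one-third of the span from the peak).
ΣM about A: C_y·4.2 − 40·1.6 − (½·18.59·4.2)·4 − 30·6.6 − 5·6.1 = 0 → C_y = 448.656/4.2 = 106.823 ≈ 106.8 kN.
ΣF_y = 0: A_y + 106.823 − 40 − ½·18.59·4.2 − 30 − 5 = 0 → A_y = 7.216 kN.
ΣF_x = 0: A_x + 30 = 0 → A_x = -30.00 kN.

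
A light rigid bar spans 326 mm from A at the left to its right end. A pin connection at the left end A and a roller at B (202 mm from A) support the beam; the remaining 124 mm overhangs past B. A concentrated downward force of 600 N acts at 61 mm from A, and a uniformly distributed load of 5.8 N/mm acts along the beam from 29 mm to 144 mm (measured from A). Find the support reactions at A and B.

A_x = 0, A_y = 800.2 N, B_y = 466.8 N

Resultant of the distributed load: 5.8 × 115 = 667 N at 86.5 mm from A.
Taking moments about A: B_y·202 − 600·61 − (5.8·115)·86.5 = 0 → B_y = 94295.5/202 = 466.809 ≈ 466.8 N.
ΣF_y = 0: A_y + 466.809 − 600 − 5.8·115 = 0 → A_y = 800.2 N.
ΣF_x = 0: no horizontal applied forces, so A_x = 0.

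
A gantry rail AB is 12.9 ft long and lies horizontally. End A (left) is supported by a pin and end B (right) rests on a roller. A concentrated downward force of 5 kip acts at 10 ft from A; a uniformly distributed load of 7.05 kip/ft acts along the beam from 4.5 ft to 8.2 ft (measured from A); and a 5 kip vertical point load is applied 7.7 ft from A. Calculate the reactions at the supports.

Resultant of the distributed load: 7.05 × 3.7 = 26.085 kip at 6.35 ft from A.
Taking moments about A: B_y·12.9 − 5·10 − (7.05·3.7)·6.35 − 5·7.7 = 0 → B_y = 254.13975/12.9 = 19.7008 ≈ 19.70 kip.
ΣF_y = 0: A_y + 19.7008 − 5 − 7.05·3.7 − 5 = 0 → A_y = 16.38 kip.
ΣF_x = 0: no horizontal applied forces, so A_x = 0.

A_x = 0, A_y = 16.38 kip, B_y = 19.70 kip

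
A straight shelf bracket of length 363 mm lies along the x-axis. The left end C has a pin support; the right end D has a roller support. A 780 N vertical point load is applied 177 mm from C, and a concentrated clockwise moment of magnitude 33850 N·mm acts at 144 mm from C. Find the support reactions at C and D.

Taking moments about C: D_y·363 − 780·177 − 33850 = 0 → D_y = 171910/363 = 473.581 ≈ 473.6 N.
ΣF_y = 0: C_y + 473.581 − 780 = 0 → C_y = 306.4 N.
ΣF_x = 0: no horizontal applied forces, so C_x = 0.

C_x = 0, C_y = 306.4 N, D_y = 473.6 N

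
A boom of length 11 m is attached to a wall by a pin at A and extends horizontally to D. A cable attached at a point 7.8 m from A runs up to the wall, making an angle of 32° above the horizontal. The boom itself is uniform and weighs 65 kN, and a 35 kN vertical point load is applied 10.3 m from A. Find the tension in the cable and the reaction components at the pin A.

T = 173.7 kN, A_x = 147.3 kN, A_y = 7.949 kN

ΣM about A: T·sin32°·7.8 − 65·5.5 − 35·10.3 = 0 → T = 718/(7.8·0.529919) = 173.708 ≈ 173.7 kN.
ΣF_x = 0: A_x − T·cos32° = 0 → A_x = 173.708 × 0.848048 = 147.3 kN.
ΣF_y = 0: A_y + T·sin32° − 65 − 35 = 0 → A_y = 100 − 173.708 × 0.529919 = 7.949 kN.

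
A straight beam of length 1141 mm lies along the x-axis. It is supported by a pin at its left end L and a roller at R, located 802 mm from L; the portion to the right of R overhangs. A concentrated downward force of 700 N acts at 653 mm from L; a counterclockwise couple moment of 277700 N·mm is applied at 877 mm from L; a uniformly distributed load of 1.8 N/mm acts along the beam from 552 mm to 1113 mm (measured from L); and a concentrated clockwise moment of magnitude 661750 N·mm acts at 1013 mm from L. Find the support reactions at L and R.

Resultant of the distributed load: 1.8 × 561 = 1009.8 N at 832.5 mm from L.
Taking moments about L: R_y·802 − 700·653 + 277700 − (1.8·561)·832.5 − 661750 = 0 → R_y = 1681808.5/802 = 2097.02 ≈ 2097 N.
ΣF_y = 0: L_y + 2097.02 − 700 − 1.8·561 = 0 → L_y = -387.2 N.
ΣF_x = 0: no horizontal applied forces, so L_x = 0.

L_x = 0, L_y = -387.2 N, R_y = 2097 N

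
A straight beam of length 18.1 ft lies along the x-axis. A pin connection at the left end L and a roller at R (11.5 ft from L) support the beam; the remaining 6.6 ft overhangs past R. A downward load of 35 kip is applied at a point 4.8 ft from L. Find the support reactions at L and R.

Moments about L: R_y·11.5 − 35·4.8 = 0 → R_y = 168/11.5 = 14.6087 ≈ 14.61 kip.
ΣF_y = 0: L_y + 14.6087 − 35 = 0 → L_y = 20.39 kip.
ΣF_x = 0: no horizontal applied forces, so L_x = 0.

L_x = 0, L_y = 20.39 kip, R_y = 14.61 kip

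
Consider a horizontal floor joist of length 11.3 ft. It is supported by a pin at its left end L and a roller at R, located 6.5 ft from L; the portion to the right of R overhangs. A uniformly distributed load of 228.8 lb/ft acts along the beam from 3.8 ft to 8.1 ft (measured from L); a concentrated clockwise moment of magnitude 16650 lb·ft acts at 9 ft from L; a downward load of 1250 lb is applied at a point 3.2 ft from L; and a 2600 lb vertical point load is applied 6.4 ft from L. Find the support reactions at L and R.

Resultant of the distributed load: 228.8 × 4.3 = 983.84 lb at 5.95 ft from L.
Moments about L: R_y·6.5 − (228.8·4.3)·5.95 − 16650 − 1250·3.2 − 2600·6.4 = 0 → R_y = 43143.848/6.5 = 6637.52 ≈ 6638 lb.
ΣF_y = 0: L_y + 6637.52 − 228.8·4.3 − 1250 − 2600 = 0 → L_y = -1804 lb.
ΣF_x = 0: no horizontal applied forces, so L_x = 0.

L_x = 0, L_y = -1804 lb, R_y = 6638 lb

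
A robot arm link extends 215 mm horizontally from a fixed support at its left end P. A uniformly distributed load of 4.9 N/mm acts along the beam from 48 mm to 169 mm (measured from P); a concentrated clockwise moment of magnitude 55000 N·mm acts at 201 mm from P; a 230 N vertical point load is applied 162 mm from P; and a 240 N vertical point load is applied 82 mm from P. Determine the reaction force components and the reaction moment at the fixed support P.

Resultant of the distributed load: 4.9 × 121 = 592.9 N at 108.5 mm from P.
ΣF_x = 0: P_x = 0.
ΣF_y = 0: P_y − 4.9·121 − 230 − 240 = 0 → P_y = 1063 N.
ΣM about P: M_P − (4.9·121)·108.5 − 55000 − 230·162 − 240·82 = 0 → M_P = 176300 N·mm.

P_x = 0, P_y = 1063 N, M_P = 176300 N·mm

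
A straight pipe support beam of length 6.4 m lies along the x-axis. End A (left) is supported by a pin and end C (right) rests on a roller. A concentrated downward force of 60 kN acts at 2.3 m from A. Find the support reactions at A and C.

A_x = 0, A_y = 38.44 kN, C_y = 21.56 kN

ΣM about A: C_y·6.4 − 60·2.3 = 0 → C_y = 138/6.4 = 21.5625 ≈ 21.56 kN.
ΣF_y = 0: A_y + 21.5625 − 60 = 0 → A_y = 38.44 kN.
ΣF_x = 0: no horizontal applied forces, so A_x = 0.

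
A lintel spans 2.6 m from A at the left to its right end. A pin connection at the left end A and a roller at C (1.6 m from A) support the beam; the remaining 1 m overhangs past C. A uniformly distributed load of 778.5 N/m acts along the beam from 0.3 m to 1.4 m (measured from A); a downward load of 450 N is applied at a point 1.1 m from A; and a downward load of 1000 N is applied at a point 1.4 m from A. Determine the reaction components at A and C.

A_x = 0, A_y = 667.0 N, C_y = 1639 N

Resultant of the distributed load: 778.5 × 1.1 = 856.35 N at 0.85 m from A.
Moments about A: C_y·1.6 − (778.5·1.1)·0.85 − 450·1.1 − 1000·1.4 = 0 → C_y = 2622.8975/1.6 = 1639.31 ≈ 1639 N.
ΣF_y = 0: A_y + 1639.31 − 778.5·1.1 − 450 − 1000 = 0 → A_y = 667.0 N.
ΣF_x = 0: no horizontal applied forces, so A_x = 0.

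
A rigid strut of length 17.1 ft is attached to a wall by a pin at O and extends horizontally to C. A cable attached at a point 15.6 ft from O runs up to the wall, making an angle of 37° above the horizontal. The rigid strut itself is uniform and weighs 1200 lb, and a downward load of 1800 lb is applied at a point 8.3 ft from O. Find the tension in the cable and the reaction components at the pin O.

T = 2684 lb, O_x = 2144 lb, O_y = 1385 lb

ΣM about O: T·sin37°·15.6 − 1200·8.55 − 1800·8.3 = 0 → T = 25200/(15.6·0.601815) = 2684.19 ≈ 2684 lb.
ΣF_x = 0: O_x − T·cos37° = 0 → O_x = 2684.19 × 0.798636 = 2144 lb.
ΣF_y = 0: O_y + T·sin37° − 1200 − 1800 = 0 → O_y = 3000 − 2684.19 × 0.601815 = 1385 lb.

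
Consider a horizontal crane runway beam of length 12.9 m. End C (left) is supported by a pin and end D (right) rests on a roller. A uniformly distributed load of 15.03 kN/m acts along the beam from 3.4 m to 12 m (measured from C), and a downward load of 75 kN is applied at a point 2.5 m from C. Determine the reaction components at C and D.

C_x = 0, C_y = 112.6 kN, D_y = 91.69 kN

Resultant of the distributed load: 15.03 × 8.6 = 129.258 kN at 7.7 m from C.
ΣM about C: D_y·12.9 − (15.03·8.6)·7.7 − 75·2.5 = 0 → D_y = 1182.7866/12.9 = 91.6889 ≈ 91.69 kN.
ΣF_y = 0: C_y + 91.6889 − 15.03·8.6 − 75 = 0 → C_y = 112.6 kN.
ΣF_x = 0: no horizontal applied forces, so C_x = 0.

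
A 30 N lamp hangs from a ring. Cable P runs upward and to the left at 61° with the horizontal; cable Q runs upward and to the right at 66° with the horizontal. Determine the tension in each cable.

ΣF_x = 0: −T_P·cos61° + T_Q·cos66° = 0 → T_Q = 1.19195·T_P.
ΣF_y = 0: T_P·sin61° + T_Q·sin66° = 30.
Substitute: T_P·(0.87462 + 1.19195·0.913545) = 30 → T_P = 15.2787 ≈ 15.28 N.
Then T_Q = 1.19195 × 15.2787 = 18.21 N.

T_P = 15.28 N, T_Q = 18.21 N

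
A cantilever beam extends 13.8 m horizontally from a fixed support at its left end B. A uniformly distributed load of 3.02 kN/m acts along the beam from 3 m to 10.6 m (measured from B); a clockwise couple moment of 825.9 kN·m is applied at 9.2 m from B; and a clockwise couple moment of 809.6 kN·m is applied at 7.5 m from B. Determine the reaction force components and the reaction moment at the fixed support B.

B_x = 0, B_y = 22.95 kN, M_B = 1792 kN·m

Resultant of the distributed load: 3.02 × 7.6 = 22.952 kN at 6.8 m from B.
ΣF_x = 0: B_x = 0.
ΣF_y = 0: B_y − 3.02·7.6 = 0 → B_y = 22.95 kN.
ΣM about B: M_B − (3.02·7.6)·6.8 − 825.9 − 809.6 = 0 → M_B = 1792 kN·m.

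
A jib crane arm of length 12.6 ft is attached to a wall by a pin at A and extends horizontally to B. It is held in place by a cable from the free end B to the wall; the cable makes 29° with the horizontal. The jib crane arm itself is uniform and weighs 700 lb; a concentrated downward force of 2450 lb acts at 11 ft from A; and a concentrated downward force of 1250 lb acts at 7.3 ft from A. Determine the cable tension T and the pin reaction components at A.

ΣM about A: T·sin29°·12.6 − 700·6.3 − 2450·11 − 1250·7.3 = 0 → T = 40485/(12.6·0.48481) = 6627.53 ≈ 6628 lb.
ΣF_x = 0: A_x − T·cos29° = 0 → A_x = 6627.53 × 0.87462 = 5797 lb.
ΣF_y = 0: A_y + T·sin29° − 700 − 2450 − 1250 = 0 → A_y = 4400 − 6627.53 × 0.48481 = 1187 lb.

T = 6628 lb, A_x = 5797 lb, A_y = 1187 lb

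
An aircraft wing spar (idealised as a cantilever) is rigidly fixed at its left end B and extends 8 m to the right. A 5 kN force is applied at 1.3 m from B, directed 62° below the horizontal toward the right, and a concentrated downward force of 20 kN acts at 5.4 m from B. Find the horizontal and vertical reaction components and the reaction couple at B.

ΣF_x = 0: B_x + 5·cos62° = 0 → B_x = -2.347 kN.
ΣF_y = 0: B_y − 5·sin62° − 20 = 0 → B_y = 24.41 kN.
ΣM about B: M_B − 5·sin62°·1.3 − 20·5.4 = 0 → M_B = 113.7 kN·m.

B_x = -2.347 kN, B_y = 24.41 kN, M_B = 113.7 kN·m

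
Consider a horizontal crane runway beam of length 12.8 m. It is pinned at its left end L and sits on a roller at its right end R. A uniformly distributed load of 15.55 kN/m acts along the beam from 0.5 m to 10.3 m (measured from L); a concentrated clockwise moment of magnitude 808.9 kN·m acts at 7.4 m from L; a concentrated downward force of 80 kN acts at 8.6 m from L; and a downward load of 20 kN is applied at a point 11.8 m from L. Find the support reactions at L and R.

L_x = 0, L_y = 52.72 kN, R_y = 199.7 kN

Resultant of the distributed load: 15.55 × 9.8 = 152.39 kN at 5.4 m from L.
Taking moments about L: R_y·12.8 − (15.55·9.8)·5.4 − 808.9 − 80·8.6 − 20·11.8 = 0 → R_y = 2555.806/12.8 = 199.672 ≈ 199.7 kN.
ΣF_y = 0: L_y + 199.672 − 15.55·9.8 − 80 − 20 = 0 → L_y = 52.72 kN.
ΣF_x = 0: no horizontal applied forces, so L_x = 0.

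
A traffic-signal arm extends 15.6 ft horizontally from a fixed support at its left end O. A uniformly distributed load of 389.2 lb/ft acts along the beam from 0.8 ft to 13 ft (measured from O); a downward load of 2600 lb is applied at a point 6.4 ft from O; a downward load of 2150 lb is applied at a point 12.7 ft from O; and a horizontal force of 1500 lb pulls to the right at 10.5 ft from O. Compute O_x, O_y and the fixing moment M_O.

Resultant of the distributed load: 389.2 × 12.2 = 4748.24 lb at 6.9 ft from O.
ΣF_x = 0: O_x + 1500 = 0 → O_x = -1500 lb.
ΣF_y = 0: O_y − 389.2·12.2 − 2600 − 2150 = 0 → O_y = 9498 lb.
ΣM about O: M_O − (389.2·12.2)·6.9 − 2600·6.4 − 2150·12.7 = 0 → M_O = 76710 lb·ft.

O_x = -1500 lb, O_y = 9498 lb, M_O = 76710 lb·ft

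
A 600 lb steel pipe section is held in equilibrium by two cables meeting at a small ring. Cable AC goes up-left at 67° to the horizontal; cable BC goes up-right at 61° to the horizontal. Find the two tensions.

T_AC = 369.1 lb, T_BC = 297.5 lb

ΣF_x = 0: −T_AC·cos67° + T_BC·cos61° = 0 → T_BC = 0.805948·T_AC.
ΣF_y = 0: T_AC·sin67° + T_BC·sin61° = 600.
Substitute: T_AC·(0.920505 + 0.805948·0.87462) = 600 → T_AC = 369.139 ≈ 369.1 lb.
Then T_BC = 0.805948 × 369.139 = 297.5 lb.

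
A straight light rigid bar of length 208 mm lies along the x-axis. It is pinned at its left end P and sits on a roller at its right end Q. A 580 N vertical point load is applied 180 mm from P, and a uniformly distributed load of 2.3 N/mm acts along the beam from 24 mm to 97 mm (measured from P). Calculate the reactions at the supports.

Resultant of the distributed load: 2.3 × 73 = 167.9 N at 60.5 mm from P.
Taking moments about P: Q_y·208 − 580·180 − (2.3·73)·60.5 = 0 → Q_y = 114557.95/208 = 550.759 ≈ 550.8 N.
ΣF_y = 0: P_y + 550.759 − 580 − 2.3·73 = 0 → P_y = 197.1 N.
ΣF_x = 0: no horizontal applied forces, so P_x = 0.

P_x = 0, P_y = 197.1 N, Q_y = 550.8 N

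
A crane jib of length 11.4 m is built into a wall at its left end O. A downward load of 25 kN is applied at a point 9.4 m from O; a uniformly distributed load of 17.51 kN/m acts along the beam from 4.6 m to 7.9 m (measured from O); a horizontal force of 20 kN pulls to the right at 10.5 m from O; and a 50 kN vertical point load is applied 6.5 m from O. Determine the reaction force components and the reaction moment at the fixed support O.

O_x = -20.00 kN, O_y = 132.8 kN, M_O = 921.1 kN·m

Resultant of the distributed load: 17.51 × 3.3 = 57.783 kN at 6.25 m from O.
ΣF_x = 0: O_x + 20 = 0 → O_x = -20.00 kN.
ΣF_y = 0: O_y − 25 − 17.51·3.3 − 50 = 0 → O_y = 132.8 kN.
ΣM about O: M_O − 25·9.4 − (17.51·3.3)·6.25 − 50·6.5 = 0 → M_O = 921.1 kN·m.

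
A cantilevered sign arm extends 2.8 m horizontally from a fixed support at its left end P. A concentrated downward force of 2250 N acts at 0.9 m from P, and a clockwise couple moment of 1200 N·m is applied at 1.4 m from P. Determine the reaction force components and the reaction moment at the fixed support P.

ΣF_x = 0: P_x = 0.
ΣF_y = 0: P_y − 2250 = 0 → P_y = 2250 N.
ΣM about P: M_P − 2250·0.9 − 1200 = 0 → M_P = 3225 N·m.

P_x = 0, P_y = 2250 N, M_P = 3225 N·m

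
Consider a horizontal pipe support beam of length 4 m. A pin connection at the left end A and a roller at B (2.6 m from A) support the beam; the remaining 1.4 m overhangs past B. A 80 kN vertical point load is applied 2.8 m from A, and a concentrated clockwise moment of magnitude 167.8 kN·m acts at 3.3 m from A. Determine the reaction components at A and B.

A_x = 0, A_y = -70.69 kN, B_y = 150.7 kN

Taking moments about A: B_y·2.6 − 80·2.8 − 167.8 = 0 → B_y = 391.8/2.6 = 150.692 ≈ 150.7 kN.
ΣF_y = 0: A_y + 150.692 − 80 = 0 → A_y = -70.69 kN.
ΣF_x = 0: no horizontal applied forces, so A_x = 0.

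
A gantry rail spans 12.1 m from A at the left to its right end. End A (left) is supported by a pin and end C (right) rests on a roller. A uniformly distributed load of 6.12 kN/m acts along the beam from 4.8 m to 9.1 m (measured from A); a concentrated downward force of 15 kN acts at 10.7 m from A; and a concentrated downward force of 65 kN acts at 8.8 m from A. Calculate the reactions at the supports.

A_x = 0, A_y = 30.66 kN, C_y = 75.65 kN

Resultant of the distributed load: 6.12 × 4.3 = 26.316 kN at 6.95 m from A.
Moments about A: C_y·12.1 − (6.12·4.3)·6.95 − 15·10.7 − 65·8.8 = 0 → C_y = 915.3962/12.1 = 75.6526 ≈ 75.65 kN.
ΣF_y = 0: A_y + 75.6526 − 6.12·4.3 − 15 − 65 = 0 → A_y = 30.66 kN.
ΣF_x = 0: no horizontal applied forces, so A_x = 0.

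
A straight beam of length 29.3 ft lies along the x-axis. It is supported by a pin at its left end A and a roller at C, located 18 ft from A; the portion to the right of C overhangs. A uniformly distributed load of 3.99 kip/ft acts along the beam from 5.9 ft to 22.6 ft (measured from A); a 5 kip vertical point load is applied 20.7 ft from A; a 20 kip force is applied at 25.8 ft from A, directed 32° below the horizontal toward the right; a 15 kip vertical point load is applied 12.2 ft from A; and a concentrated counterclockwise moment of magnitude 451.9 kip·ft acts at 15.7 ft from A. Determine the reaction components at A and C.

Resultant of the distributed load: 3.99 × 16.7 = 66.633 kip at 14.25 ft from A.
Taking moments about A: C_y·18 − (3.99·16.7)·14.25 − 5·20.7 − 20·sin32°·25.8 − 15·12.2 + 451.9 = 0 → C_y = 1057.56/18 = 58.7533 ≈ 58.75 kip.
ΣF_y = 0: A_y + 58.7533 − 3.99·16.7 − 5 − 20·sin32° − 15 = 0 → A_y = 38.48 kip.
ΣF_x = 0: A_x + 20·cos32° = 0 → A_x = -16.96 kip.

A_x = -16.96 kip, A_y = 38.48 kip, C_y = 58.75 kip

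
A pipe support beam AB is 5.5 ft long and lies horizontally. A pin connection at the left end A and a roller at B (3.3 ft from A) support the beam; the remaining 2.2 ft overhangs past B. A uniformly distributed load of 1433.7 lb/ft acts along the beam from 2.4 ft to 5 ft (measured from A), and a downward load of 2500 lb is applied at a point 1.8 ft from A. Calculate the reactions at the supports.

Resultant of the distributed load: 1433.7 × 2.6 = 3727.62 lb at 3.7 ft from A.
Moments about A: B_y·3.3 − (1433.7·2.6)·3.7 − 2500·1.8 = 0 → B_y = 18292.194/3.3 = 5543.09 ≈ 5543 lb.
ΣF_y = 0: A_y + 5543.09 − 1433.7·2.6 − 2500 = 0 → A_y = 684.5 lb.
ΣF_x = 0: no horizontal applied forces, so A_x = 0.

A_x = 0, A_y = 684.5 lb, B_y = 5543 lb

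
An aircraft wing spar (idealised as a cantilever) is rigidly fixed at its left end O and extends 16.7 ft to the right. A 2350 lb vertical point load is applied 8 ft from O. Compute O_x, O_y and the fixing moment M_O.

O_x = 0, O_y = 2350 lb, M_O = 18800 lb·ft

ΣF_x = 0: O_x = 0.
ΣF_y = 0: O_y − 2350 = 0 → O_y = 2350 lb.
ΣM about O: M_O − 2350·8 = 0 → M_O = 18800 lb·ft.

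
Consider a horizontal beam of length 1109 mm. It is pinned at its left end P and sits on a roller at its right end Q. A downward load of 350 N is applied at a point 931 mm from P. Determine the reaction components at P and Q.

P_x = 0, P_y = 56.18 N, Q_y = 293.8 N

ΣM about P: Q_y·1109 − 350·931 = 0 → Q_y = 325850/1109 = 293.823 ≈ 293.8 N.
ΣF_y = 0: P_y + 293.823 − 350 = 0 → P_y = 56.18 N.
ΣF_x = 0: no horizontal applied forces, so P_x = 0.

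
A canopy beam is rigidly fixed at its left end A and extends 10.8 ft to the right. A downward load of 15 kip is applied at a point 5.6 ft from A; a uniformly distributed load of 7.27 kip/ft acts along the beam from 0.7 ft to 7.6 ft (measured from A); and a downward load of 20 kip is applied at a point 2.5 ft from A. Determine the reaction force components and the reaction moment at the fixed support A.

Resultant of the distributed load: 7.27 × 6.9 = 50.163 kip at 4.15 ft from A.
ΣF_x = 0: A_x = 0.
ΣF_y = 0: A_y − 15 − 7.27·6.9 − 20 = 0 → A_y = 85.16 kip.
ΣM about A: M_A − 15·5.6 − (7.27·6.9)·4.15 − 20·2.5 = 0 → M_A = 342.2 kip·ft.

A_x = 0, A_y = 85.16 kip, M_A = 342.2 kip·ft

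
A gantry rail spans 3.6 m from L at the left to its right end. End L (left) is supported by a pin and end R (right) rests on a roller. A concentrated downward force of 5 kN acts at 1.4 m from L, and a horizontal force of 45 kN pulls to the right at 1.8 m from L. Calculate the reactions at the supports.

Moments about L: R_y·3.6 − 5·1.4 = 0 → R_y = 7/3.6 = 1.94444 ≈ 1.944 kN.
ΣF_y = 0: L_y + 1.94444 − 5 = 0 → L_y = 3.056 kN.
ΣF_x = 0: L_x + 45 = 0 → L_x = -45.00 kN.

L_x = -45.00 kN, L_y = 3.056 kN, R_y = 1.944 kN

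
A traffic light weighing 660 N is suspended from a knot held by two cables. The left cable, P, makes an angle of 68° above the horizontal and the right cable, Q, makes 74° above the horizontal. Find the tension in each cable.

ΣF_x = 0: −T_P·cos68° + T_Q·cos74° = 0 → T_Q = 1.35906·T_P.
ΣF_y = 0: T_P·sin68° + T_Q·sin74° = 660.
Substitute: T_P·(0.927184 + 1.35906·0.961262) = 660 → T_P = 295.488 ≈ 295.5 N.
Then T_Q = 1.35906 × 295.488 = 401.6 N.

T_P = 295.5 N, T_Q = 401.6 N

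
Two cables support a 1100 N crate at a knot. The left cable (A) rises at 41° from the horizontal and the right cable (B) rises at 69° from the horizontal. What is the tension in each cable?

T_A = 419.5 N, T_B = 883.5 N

ΣF_x = 0: −T_A·cos41° + T_B·cos69° = 0 → T_B = 2.10596·T_A.
ΣF_y = 0: T_A·sin41° + T_B·sin69° = 1100.
Substitute: T_A·(0.656059 + 2.10596·0.93358) = 1100 → T_A = 419.504 ≈ 419.5 N.
Then T_B = 2.10596 × 419.504 = 883.5 N.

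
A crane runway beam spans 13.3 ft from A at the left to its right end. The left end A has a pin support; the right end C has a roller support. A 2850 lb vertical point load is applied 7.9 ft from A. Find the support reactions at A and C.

ΣM about A: C_y·13.3 − 2850·7.9 = 0 → C_y = 22515/13.3 = 1692.86 ≈ 1693 lb.
ΣF_y = 0: A_y + 1692.86 − 2850 = 0 → A_y = 1157 lb.
ΣF_x = 0: no horizontal applied forces, so A_x = 0.

A_x = 0, A_y = 1157 lb, C_y = 1693 lb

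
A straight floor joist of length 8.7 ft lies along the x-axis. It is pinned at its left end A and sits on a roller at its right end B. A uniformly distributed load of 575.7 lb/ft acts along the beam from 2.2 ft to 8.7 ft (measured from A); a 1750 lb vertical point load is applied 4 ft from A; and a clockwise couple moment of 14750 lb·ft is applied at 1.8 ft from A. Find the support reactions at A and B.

Resultant of the distributed load: 575.7 × 6.5 = 3742.05 lb at 5.45 ft from A.
ΣM about A: B_y·8.7 − (575.7·6.5)·5.45 − 1750·4 − 14750 = 0 → B_y = 42144.1725/8.7 = 4844.16 ≈ 4844 lb.
ΣF_y = 0: A_y + 4844.16 − 575.7·6.5 − 1750 = 0 → A_y = 647.9 lb.
ΣF_x = 0: no horizontal applied forces, so A_x = 0.

A_x = 0, A_y = 647.9 lb, B_y = 4844 lb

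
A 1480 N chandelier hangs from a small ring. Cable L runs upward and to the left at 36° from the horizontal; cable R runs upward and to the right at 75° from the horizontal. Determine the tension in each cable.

T_L = 410.3 N, T_R = 1283 N

ΣF_x = 0: −T_L·cos36° + T_R·cos75° = 0 → T_R = 3.1258·T_L.
ΣF_y = 0: T_L·sin36° + T_R·sin75° = 1480.
Substitute: T_L·(0.587785 + 3.1258·0.965926) = 1480 → T_L = 410.305 ≈ 410.3 N.
Then T_R = 3.1258 × 410.305 = 1283 N.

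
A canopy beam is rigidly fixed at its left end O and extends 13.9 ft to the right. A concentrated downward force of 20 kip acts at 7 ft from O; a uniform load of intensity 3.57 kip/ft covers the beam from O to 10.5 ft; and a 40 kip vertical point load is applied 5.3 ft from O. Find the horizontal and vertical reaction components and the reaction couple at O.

Resultant of the distributed load: 3.57 × 10.5 = 37.485 kip at 5.25 ft from O.
ΣF_x = 0: O_x = 0.
ΣF_y = 0: O_y − 20 − 3.57·10.5 − 40 = 0 → O_y = 97.48 kip.
ΣM about O: M_O − 20·7 − (3.57·10.5)·5.25 − 40·5.3 = 0 → M_O = 548.8 kip·ft.

O_x = 0, O_y = 97.48 kip, M_O = 548.8 kip·ft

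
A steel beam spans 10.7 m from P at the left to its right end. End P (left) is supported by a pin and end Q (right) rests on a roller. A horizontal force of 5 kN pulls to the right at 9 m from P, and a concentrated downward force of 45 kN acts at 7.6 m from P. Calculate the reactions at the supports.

P_x = -5.000 kN, P_y = 13.04 kN, Q_y = 31.96 kN

Moments about P: Q_y·10.7 − 45·7.6 = 0 → Q_y = 342/10.7 = 31.9626 ≈ 31.96 kN.
ΣF_y = 0: P_y + 31.9626 − 45 = 0 → P_y = 13.04 kN.
ΣF_x = 0: P_x + 5 = 0 → P_x = -5.000 kN.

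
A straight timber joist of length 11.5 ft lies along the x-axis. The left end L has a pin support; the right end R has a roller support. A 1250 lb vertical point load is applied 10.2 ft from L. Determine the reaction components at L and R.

L_x = 0, L_y = 141.3 lb, R_y = 1109 lb

ΣM about L: R_y·11.5 − 1250·10.2 = 0 → R_y = 12750/11.5 = 1108.7 ≈ 1109 lb.
ΣF_y = 0: L_y + 1108.7 − 1250 = 0 → L_y = 141.3 lb.
ΣF_x = 0: no horizontal applied forces, so L_x = 0.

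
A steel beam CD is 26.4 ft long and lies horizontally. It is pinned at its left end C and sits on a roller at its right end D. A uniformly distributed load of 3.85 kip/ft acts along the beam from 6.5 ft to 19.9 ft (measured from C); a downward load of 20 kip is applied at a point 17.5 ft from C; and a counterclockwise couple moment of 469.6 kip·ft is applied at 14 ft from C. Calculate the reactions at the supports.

Resultant of the distributed load: 3.85 × 13.4 = 51.59 kip at 13.2 ft from C.
Moments about C: D_y·26.4 − (3.85·13.4)·13.2 − 20·17.5 + 469.6 = 0 → D_y = 561.388/26.4 = 21.2647 ≈ 21.26 kip.
ΣF_y = 0: C_y + 21.2647 − 3.85·13.4 − 20 = 0 → C_y = 50.33 kip.
ΣF_x = 0: no horizontal applied forces, so C_x = 0.

C_x = 0, C_y = 50.33 kip, D_y = 21.26 kip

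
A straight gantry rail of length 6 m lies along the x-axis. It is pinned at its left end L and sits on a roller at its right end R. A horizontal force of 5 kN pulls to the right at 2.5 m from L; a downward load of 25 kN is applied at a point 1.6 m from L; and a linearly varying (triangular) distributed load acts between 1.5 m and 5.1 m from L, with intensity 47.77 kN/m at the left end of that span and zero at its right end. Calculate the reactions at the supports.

Resultant of the triangular load: ½ × 47.77 × 3.6 = 85.986 kN, acting at 2.7 m from L (one-third of the span from the peak).
ΣM about L: R_y·6 − 25·1.6 − (½·47.77·3.6)·2.7 = 0 → R_y = 272.1622/6 = 45.3604 ≈ 45.36 kN.
ΣF_y = 0: L_y + 45.3604 − 25 − ½·47.77·3.6 = 0 → L_y = 65.63 kN.
ΣF_x = 0: L_x + 5 = 0 → L_x = -5.000 kN.

L_x = -5.000 kN, L_y = 65.63 kN, R_y = 45.36 kN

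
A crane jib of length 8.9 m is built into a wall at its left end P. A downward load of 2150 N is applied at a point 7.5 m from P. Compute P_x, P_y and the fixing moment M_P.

P_x = 0, P_y = 2150 N, M_P = 16120 N·m

ΣF_x = 0: P_x = 0.
ΣF_y = 0: P_y − 2150 = 0 → P_y = 2150 N.
ΣM about P: M_P − 2150·7.5 = 0 → M_P = 16120 N·m.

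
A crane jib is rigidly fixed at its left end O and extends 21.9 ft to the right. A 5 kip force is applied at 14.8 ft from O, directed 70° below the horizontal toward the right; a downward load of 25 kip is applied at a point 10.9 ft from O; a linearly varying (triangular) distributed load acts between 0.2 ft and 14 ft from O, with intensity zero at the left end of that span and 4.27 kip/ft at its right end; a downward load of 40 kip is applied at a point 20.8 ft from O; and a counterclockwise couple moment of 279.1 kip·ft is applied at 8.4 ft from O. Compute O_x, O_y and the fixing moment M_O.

O_x = -1.710 kip, O_y = 99.16 kip, M_O = 1172 kip·ft

Resultant of the triangular load: ½ × 4.27 × 13.8 = 29.463 kip, acting at 9.4 ft from O (one-third of the span from the peak).
ΣF_x = 0: O_x + 5·cos70° = 0 → O_x = -1.710 kip.
ΣF_y = 0: O_y − 5·sin70° − 25 − ½·4.27·13.8 − 40 = 0 → O_y = 99.16 kip.
ΣM about O: M_O − 5·sin70°·14.8 − 25·10.9 − (½·4.27·13.8)·9.4 − 40·20.8 + 279.1 = 0 → M_O = 1172 kip·ft.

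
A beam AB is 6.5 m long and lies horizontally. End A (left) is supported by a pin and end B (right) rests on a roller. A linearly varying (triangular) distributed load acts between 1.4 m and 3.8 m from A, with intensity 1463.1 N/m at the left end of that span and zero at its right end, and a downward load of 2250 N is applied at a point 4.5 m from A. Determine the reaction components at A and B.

A_x = 0, A_y = 1854 N, B_y = 2152 N

Resultant of the triangular load: ½ × 1463.1 × 2.4 = 1755.72 N, acting at 2.2 m from A (one-third of the span from the peak).
ΣM about A: B_y·6.5 − (½·1463.1·2.4)·2.2 − 2250·4.5 = 0 → B_y = 13987.584/6.5 = 2151.94 ≈ 2152 N.
ΣF_y = 0: A_y + 2151.94 − ½·1463.1·2.4 − 2250 = 0 → A_y = 1854 N.
ΣF_x = 0: no horizontal applied forces, so A_x = 0.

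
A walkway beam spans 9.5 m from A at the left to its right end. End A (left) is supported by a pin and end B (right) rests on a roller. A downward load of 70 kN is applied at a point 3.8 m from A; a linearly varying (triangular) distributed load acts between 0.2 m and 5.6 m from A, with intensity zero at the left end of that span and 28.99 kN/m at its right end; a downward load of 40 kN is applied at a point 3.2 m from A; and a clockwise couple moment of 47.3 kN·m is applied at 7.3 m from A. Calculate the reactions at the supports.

Resultant of the triangular load: ½ × 28.99 × 5.4 = 78.273 kN, acting at 3.8 m from A (one-third of the span from the peak).
Taking moments about A: B_y·9.5 − 70·3.8 − (½·28.99·5.4)·3.8 − 40·3.2 − 47.3 = 0 → B_y = 738.7374/9.5 = 77.7618 ≈ 77.76 kN.
ΣF_y = 0: A_y + 77.7618 − 70 − ½·28.99·5.4 − 40 = 0 → A_y = 110.5 kN.
ΣF_x = 0: no horizontal applied forces, so A_x = 0.

A_x = 0, A_y = 110.5 kN, B_y = 77.76 kN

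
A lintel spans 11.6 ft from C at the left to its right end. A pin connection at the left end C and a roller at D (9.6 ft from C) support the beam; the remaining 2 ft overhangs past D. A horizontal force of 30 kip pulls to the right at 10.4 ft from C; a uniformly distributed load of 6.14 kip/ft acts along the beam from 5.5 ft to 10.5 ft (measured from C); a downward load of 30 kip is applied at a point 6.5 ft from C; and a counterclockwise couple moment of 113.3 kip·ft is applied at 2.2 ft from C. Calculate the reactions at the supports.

Resultant of the distributed load: 6.14 × 5 = 30.7 kip at 8 ft from C.
Taking moments about C: D_y·9.6 − (6.14·5)·8 − 30·6.5 + 113.3 = 0 → D_y = 327.3/9.6 = 34.0938 ≈ 34.09 kip.
ΣF_y = 0: C_y + 34.0938 − 6.14·5 − 30 = 0 → C_y = 26.61 kip.
ΣF_x = 0: C_x + 30 = 0 → C_x = -30.00 kip.

C_x = -30.00 kip, C_y = 26.61 kip, D_y = 34.09 kip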